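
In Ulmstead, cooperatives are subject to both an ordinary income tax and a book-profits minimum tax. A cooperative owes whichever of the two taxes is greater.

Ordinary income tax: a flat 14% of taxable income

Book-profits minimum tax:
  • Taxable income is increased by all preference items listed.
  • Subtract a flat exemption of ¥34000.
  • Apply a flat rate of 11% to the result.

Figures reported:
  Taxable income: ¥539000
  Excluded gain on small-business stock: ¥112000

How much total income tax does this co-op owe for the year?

Book-profits minimum tax:
  Adjusted income: ¥539000 + ¥112000 = ¥651000
  Less exemption ¥34000 → base ¥617000
  ¥617000 × 11% = ¥67870

Ordinary income tax:
  ¥539000 × 14% = ¥75460

¥75460 > ¥67870, so the ordinary income tax governs.

¥75460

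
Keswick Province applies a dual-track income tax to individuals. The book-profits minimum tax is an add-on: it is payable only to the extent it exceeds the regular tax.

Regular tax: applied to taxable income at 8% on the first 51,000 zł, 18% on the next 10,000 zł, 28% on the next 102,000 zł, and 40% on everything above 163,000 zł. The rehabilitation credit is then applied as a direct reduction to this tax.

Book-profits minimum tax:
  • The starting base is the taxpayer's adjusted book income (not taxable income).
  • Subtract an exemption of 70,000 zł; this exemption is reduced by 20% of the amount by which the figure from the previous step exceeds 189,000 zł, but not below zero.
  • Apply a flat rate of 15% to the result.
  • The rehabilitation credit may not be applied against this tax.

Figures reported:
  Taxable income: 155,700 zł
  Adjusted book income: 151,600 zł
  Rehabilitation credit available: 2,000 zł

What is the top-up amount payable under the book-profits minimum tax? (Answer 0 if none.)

0 zł

Regular tax:
  51,000 zł × 8% = 4,080 zł
  10,000 zł × 18% = 1,800 zł
  94,700 zł × 28% = 26,516 zł
  → 32,396 zł
  Less rehabilitation credit 2,000 zł → 30,396 zł

Book-profits minimum tax:
  Base (adjusted book income): 151,600 zł
  Exemption: 151,600 zł ≤ 189,000 zł, so full 70,000 zł applies
  Base: 151,600 zł − 70,000 zł = 81,600 zł
  81,600 zł × 15% = 12,240 zł

12,240 zł ≤ 30,396 zł, so no add-on is due.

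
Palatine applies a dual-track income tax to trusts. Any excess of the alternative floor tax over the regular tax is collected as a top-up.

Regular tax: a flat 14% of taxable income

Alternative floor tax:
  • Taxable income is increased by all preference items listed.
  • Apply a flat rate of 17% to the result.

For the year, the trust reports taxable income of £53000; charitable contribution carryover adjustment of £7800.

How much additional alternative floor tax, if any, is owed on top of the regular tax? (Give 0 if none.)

£2916

Alternative floor tax:
  Adjusted income: £53000 + £7800 = £60800
  £60800 × 17% = £10336

Regular tax:
  £53000 × 14% = £7420

Excess of alternative floor tax over regular tax: £10336 − £7420 = £2916.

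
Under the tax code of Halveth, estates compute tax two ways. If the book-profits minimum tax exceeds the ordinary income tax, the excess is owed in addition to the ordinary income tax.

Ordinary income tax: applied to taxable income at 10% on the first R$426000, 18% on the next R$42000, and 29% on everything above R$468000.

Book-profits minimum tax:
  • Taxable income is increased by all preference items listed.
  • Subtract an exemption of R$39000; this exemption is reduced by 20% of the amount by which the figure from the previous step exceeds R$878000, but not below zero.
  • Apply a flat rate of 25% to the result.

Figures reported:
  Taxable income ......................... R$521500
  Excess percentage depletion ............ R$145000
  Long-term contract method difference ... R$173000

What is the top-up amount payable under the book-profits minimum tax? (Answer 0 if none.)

Ordinary income tax:
  R$426000 × 10% = R$42600
  R$42000 × 18% = R$7560
  R$53500 × 29% = R$15515
  → R$65675

Book-profits minimum tax:
  Adjusted income: R$521500 + R$145000 + R$173000 = R$839500
  Exemption: R$839500 ≤ R$878000, so full R$39000 applies
  Base: R$839500 − R$39000 = R$800500
  R$800500 × 25% = R$200125

Excess of book-profits minimum tax over ordinary income tax: R$200125 − R$65675 = R$134450.

R$134450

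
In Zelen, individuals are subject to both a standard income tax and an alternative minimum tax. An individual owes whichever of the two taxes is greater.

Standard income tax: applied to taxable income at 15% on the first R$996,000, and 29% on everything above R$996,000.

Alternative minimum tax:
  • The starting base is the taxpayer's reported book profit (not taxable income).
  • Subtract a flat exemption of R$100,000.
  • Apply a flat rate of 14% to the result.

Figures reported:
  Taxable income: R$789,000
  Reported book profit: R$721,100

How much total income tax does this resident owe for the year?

R$118,350

Alternative minimum tax:
  Base (reported book profit): R$721,100
  Less exemption R$100,000 → base R$621,100
  R$621,100 × 14% = R$86,954

Standard income tax:
  R$789,000 × 15% = R$118,350

R$118,350 > R$86,954, so the standard income tax governs.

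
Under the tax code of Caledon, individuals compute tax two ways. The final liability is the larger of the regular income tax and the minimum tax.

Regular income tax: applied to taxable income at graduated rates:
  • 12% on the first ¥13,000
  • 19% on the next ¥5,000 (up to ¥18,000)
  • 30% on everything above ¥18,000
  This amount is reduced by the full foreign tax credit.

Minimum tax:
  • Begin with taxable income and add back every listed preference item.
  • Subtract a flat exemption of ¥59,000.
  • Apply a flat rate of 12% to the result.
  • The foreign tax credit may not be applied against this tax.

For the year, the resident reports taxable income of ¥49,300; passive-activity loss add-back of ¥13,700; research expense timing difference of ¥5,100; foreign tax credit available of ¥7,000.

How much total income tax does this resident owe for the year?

Minimum tax:
  Adjusted income: ¥49,300 + ¥13,700 + ¥5,100 = ¥68,100
  Less exemption ¥59,000 → base ¥9,100
  ¥9,100 × 12% = ¥1,092

Regular income tax:
  ¥13,000 × 12% = ¥1,560
  ¥5,000 × 19% = ¥950
  ¥31,300 × 30% = ¥9,390
  → ¥11,900
  Less foreign tax credit ¥7,000 → ¥4,900

¥4,900 > ¥1,092, so the regular income tax governs.

¥4,900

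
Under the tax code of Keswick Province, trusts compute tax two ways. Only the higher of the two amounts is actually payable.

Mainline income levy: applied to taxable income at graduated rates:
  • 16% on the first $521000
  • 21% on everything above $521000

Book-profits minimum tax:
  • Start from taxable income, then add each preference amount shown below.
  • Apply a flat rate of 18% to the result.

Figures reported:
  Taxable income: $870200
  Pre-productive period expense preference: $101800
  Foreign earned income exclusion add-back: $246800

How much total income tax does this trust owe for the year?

Book-profits minimum tax:
  Adjusted income: $870200 + $101800 + $246800 = $1218800
  $1218800 × 18% = $219384

Mainline income levy:
  $521000 × 16% = $83360
  $349200 × 21% = $73332
  → $156692

$219384 > $156692, so the book-profits minimum tax is the binding amount.

$219384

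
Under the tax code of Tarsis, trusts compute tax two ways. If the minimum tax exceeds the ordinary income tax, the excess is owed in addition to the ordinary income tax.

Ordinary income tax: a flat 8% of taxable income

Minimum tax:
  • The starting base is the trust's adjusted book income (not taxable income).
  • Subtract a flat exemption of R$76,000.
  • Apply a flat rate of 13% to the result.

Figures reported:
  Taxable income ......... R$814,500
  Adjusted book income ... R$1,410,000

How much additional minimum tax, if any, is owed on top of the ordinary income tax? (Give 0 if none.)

Ordinary income tax:
  R$814,500 × 8% = R$65,160

Minimum tax:
  Base (adjusted book income): R$1,410,000
  Less exemption R$76,000 → base R$1,334,000
  R$1,334,000 × 13% = R$173,420

Excess of minimum tax over ordinary income tax: R$173,420 − R$65,160 = R$108,260.

R$108,260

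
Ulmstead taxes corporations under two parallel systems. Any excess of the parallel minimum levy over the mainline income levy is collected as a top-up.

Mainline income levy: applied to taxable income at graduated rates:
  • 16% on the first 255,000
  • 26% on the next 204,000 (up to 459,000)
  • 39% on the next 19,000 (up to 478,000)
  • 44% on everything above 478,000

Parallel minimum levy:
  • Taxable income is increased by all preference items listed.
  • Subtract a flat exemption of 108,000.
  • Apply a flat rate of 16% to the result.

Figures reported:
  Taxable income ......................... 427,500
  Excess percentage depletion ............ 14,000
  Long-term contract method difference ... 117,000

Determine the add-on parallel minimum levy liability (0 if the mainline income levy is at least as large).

Parallel minimum levy:
  Adjusted income: 427,500 + 14,000 + 117,000 = 558,500
  Less exemption 108,000 → base 450,500
  450,500 × 16% = 72,080

Mainline income levy:
  255,000 × 16% = 40,800
  172,500 × 26% = 44,850
  → 85,650

72,080 ≤ 85,650, so no add-on is due.

0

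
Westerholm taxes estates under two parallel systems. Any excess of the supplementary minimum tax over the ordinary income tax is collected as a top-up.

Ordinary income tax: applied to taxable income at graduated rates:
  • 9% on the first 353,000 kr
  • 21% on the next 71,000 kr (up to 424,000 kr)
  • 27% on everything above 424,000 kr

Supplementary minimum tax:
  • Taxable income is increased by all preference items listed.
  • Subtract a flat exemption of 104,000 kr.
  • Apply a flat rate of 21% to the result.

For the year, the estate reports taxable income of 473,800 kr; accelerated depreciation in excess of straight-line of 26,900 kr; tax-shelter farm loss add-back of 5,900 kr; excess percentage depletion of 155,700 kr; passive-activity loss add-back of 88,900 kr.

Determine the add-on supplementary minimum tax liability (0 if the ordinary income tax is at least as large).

75,786 kr

Ordinary income tax:
  353,000 kr × 9% = 31,770 kr
  71,000 kr × 21% = 14,910 kr
  49,800 kr × 27% = 13,446 kr
  → 60,126 kr

Supplementary minimum tax:
  Adjusted income: 473,800 kr + 26,900 kr + 5,900 kr + 155,700 kr + 88,900 kr = 751,200 kr
  Less exemption 104,000 kr → base 647,200 kr
  647,200 kr × 21% = 135,912 kr

Excess of supplementary minimum tax over ordinary income tax: 135,912 kr − 60,126 kr = 75,786 kr.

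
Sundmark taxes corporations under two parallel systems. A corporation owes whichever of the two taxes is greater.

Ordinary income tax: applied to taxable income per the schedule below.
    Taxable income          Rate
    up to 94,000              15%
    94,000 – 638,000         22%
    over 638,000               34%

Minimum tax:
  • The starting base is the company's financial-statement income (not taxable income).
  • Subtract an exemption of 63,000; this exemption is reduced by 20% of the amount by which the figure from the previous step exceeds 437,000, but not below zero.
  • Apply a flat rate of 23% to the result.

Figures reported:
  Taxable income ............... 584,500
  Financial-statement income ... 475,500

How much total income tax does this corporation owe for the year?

Ordinary income tax:
  94,000 × 15% = 14,100
  490,500 × 22% = 107,910
  → 122,010

Minimum tax:
  Base (financial-statement income): 475,500
  Exemption: 63,000 − 20% × (475,500 − 437,000) = 63,000 − 7,700 = 55,300
  Base: 475,500 − 55,300 = 420,200
  420,200 × 23% = 96,646

122,010 > 96,646, so the ordinary income tax governs.

122,010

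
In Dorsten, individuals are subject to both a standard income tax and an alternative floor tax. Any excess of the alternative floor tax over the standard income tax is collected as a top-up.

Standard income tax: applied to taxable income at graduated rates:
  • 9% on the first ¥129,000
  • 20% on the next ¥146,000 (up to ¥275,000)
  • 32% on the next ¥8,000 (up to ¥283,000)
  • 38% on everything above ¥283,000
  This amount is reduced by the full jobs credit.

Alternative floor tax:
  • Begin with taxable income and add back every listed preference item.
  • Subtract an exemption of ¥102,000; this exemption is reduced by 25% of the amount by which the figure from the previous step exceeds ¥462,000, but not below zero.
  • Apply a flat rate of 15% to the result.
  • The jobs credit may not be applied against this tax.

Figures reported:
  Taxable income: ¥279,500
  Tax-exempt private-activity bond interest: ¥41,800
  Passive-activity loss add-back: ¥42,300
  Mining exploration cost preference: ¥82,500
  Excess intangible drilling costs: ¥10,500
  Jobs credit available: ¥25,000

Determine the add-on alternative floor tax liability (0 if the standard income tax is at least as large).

¥35,940

Alternative floor tax:
  Adjusted income: ¥279,500 + ¥41,800 + ¥42,300 + ¥82,500 + ¥10,500 = ¥456,600
  Exemption: ¥456,600 ≤ ¥462,000, so full ¥102,000 applies
  Base: ¥456,600 − ¥102,000 = ¥354,600
  ¥354,600 × 15% = ¥53,190

Standard income tax:
  ¥129,000 × 9% = ¥11,610
  ¥146,000 × 20% = ¥29,200
  ¥4,500 × 32% = ¥1,440
  → ¥42,250
  Less jobs credit ¥25,000 → ¥17,250

Excess of alternative floor tax over standard income tax: ¥53,190 − ¥17,250 = ¥35,940.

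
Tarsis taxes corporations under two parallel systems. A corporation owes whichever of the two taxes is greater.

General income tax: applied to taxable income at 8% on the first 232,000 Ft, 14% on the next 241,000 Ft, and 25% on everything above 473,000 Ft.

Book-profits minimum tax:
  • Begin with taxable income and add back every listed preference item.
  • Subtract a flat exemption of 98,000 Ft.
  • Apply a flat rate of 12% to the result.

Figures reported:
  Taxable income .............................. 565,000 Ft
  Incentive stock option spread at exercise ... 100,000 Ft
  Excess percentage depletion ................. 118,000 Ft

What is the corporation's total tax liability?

82,200 Ft

Book-profits minimum tax:
  Adjusted income: 565,000 Ft + 100,000 Ft + 118,000 Ft = 783,000 Ft
  Less exemption 98,000 Ft → base 685,000 Ft
  685,000 Ft × 12% = 82,200 Ft

General income tax:
  232,000 Ft × 8% = 18,560 Ft
  241,000 Ft × 14% = 33,740 Ft
  92,000 Ft × 25% = 23,000 Ft
  → 75,300 Ft

82,200 Ft > 75,300 Ft, so the book-profits minimum tax is the binding amount.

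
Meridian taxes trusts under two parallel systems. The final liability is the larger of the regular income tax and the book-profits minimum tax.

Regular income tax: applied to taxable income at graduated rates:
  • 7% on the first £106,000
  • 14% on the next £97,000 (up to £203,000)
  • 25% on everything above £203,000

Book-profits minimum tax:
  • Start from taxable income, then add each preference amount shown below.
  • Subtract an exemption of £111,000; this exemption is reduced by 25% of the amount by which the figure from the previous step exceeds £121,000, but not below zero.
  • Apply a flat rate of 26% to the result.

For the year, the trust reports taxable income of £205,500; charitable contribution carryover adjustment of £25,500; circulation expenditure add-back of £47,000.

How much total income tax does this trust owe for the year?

£53,625

Book-profits minimum tax:
  Adjusted income: £205,500 + £25,500 + £47,000 = £278,000
  Exemption: £111,000 − 25% × (£278,000 − £121,000) = £111,000 − £39,250 = £71,750
  Base: £278,000 − £71,750 = £206,250
  £206,250 × 26% = £53,625

Regular income tax:
  £106,000 × 7% = £7,420
  £97,000 × 14% = £13,580
  £2,500 × 25% = £625
  → £21,625

£53,625 > £21,625, so the book-profits minimum tax is the binding amount.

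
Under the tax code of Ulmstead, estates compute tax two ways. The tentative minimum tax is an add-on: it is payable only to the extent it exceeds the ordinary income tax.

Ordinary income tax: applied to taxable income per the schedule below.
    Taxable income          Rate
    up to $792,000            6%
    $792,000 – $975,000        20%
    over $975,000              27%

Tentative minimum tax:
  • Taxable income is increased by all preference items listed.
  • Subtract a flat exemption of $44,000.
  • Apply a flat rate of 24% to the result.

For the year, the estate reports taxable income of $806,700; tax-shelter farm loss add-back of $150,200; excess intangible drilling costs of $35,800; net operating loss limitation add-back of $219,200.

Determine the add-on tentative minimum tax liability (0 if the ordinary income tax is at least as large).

Tentative minimum tax:
  Adjusted income: $806,700 + $150,200 + $35,800 + $219,200 = $1,211,900
  Less exemption $44,000 → base $1,167,900
  $1,167,900 × 24% = $280,296

Ordinary income tax:
  $792,000 × 6% = $47,520
  $14,700 × 20% = $2,940
  → $50,460

Excess of tentative minimum tax over ordinary income tax: $280,296 − $50,460 = $229,836.

$229,836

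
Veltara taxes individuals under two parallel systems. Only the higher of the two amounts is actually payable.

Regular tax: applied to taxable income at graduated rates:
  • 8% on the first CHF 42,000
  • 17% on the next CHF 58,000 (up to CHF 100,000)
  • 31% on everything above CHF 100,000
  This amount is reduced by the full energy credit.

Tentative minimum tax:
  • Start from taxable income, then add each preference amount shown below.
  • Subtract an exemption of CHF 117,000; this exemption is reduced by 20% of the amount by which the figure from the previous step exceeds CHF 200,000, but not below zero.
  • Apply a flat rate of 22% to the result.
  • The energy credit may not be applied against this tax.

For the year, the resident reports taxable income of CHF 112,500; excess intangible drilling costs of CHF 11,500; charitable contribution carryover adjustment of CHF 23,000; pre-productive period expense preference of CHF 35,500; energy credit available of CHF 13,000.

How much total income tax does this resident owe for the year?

CHF 14,410

Regular tax:
  CHF 42,000 × 8% = CHF 3,360
  CHF 58,000 × 17% = CHF 9,860
  CHF 12,500 × 31% = CHF 3,875
  → CHF 17,095
  Less energy credit CHF 13,000 → CHF 4,095

Tentative minimum tax:
  Adjusted income: CHF 112,500 + CHF 11,500 + CHF 23,000 + CHF 35,500 = CHF 182,500
  Exemption: CHF 182,500 ≤ CHF 200,000, so full CHF 117,000 applies
  Base: CHF 182,500 − CHF 117,000 = CHF 65,500
  CHF 65,500 × 22% = CHF 14,410

CHF 14,410 > CHF 4,095, so the tentative minimum tax is the binding amount.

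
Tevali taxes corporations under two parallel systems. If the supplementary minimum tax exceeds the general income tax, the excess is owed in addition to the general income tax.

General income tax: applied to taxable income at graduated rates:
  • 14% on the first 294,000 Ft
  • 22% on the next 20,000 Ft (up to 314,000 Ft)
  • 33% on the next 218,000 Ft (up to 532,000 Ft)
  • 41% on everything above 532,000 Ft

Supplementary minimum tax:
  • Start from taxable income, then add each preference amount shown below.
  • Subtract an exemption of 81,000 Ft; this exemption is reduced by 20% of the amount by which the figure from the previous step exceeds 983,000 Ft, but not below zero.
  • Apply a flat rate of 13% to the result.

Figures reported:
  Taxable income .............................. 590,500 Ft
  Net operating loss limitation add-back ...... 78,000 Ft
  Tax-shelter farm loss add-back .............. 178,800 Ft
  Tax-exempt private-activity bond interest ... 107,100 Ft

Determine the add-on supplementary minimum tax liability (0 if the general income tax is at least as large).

General income tax:
  294,000 Ft × 14% = 41,160 Ft
  20,000 Ft × 22% = 4,400 Ft
  218,000 Ft × 33% = 71,940 Ft
  58,500 Ft × 41% = 23,985 Ft
  → 141,485 Ft

Supplementary minimum tax:
  Adjusted income: 590,500 Ft + 78,000 Ft + 178,800 Ft + 107,100 Ft = 954,400 Ft
  Exemption: 954,400 Ft ≤ 983,000 Ft, so full 81,000 Ft applies
  Base: 954,400 Ft − 81,000 Ft = 873,400 Ft
  873,400 Ft × 13% = 113,542 Ft

113,542 Ft ≤ 141,485 Ft, so no add-on is due.

0 Ft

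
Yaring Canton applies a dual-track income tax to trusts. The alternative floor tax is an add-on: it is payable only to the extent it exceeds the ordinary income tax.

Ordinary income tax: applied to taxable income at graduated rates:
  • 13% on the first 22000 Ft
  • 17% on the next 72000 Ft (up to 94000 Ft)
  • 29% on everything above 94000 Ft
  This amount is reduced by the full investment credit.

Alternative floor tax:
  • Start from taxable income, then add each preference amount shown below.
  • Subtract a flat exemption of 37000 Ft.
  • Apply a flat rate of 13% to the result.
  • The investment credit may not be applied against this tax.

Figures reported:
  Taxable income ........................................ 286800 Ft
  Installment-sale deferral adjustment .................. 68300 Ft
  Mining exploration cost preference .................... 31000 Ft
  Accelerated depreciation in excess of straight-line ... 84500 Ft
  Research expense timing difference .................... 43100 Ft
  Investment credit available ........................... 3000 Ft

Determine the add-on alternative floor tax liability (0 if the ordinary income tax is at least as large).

Alternative floor tax:
  Adjusted income: 286800 Ft + 68300 Ft + 31000 Ft + 84500 Ft + 43100 Ft = 513700 Ft
  Less exemption 37000 Ft → base 476700 Ft
  476700 Ft × 13% = 61971 Ft

Ordinary income tax:
  22000 Ft × 13% = 2860 Ft
  72000 Ft × 17% = 12240 Ft
  192800 Ft × 29% = 55912 Ft
  → 71012 Ft
  Less investment credit 3000 Ft → 68012 Ft

61971 Ft ≤ 68012 Ft, so no add-on is due.

0 Ft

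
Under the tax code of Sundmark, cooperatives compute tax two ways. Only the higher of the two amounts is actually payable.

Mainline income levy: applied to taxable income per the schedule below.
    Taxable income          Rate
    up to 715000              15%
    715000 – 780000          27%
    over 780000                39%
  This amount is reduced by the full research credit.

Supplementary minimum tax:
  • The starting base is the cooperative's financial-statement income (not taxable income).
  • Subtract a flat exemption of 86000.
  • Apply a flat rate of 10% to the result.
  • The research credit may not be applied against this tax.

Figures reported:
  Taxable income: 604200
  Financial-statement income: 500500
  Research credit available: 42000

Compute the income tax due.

48630

Mainline income levy:
  604200 × 15% = 90630
  Less research credit 42000 → 48630

Supplementary minimum tax:
  Base (financial-statement income): 500500
  Less exemption 86000 → base 414500
  414500 × 10% = 41450

48630 > 41450, so the mainline income levy governs.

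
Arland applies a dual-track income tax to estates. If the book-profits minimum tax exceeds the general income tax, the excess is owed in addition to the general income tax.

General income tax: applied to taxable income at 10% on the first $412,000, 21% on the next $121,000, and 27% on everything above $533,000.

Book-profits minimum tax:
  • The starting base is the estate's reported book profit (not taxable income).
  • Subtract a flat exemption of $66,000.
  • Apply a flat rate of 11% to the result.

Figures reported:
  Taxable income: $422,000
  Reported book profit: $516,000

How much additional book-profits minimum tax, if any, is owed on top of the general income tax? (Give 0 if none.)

General income tax:
  $412,000 × 10% = $41,200
  $10,000 × 21% = $2,100
  → $43,300

Book-profits minimum tax:
  Base (reported book profit): $516,000
  Less exemption $66,000 → base $450,000
  $450,000 × 11% = $49,500

Excess of book-profits minimum tax over general income tax: $49,500 − $43,300 = $6,200.

$6,200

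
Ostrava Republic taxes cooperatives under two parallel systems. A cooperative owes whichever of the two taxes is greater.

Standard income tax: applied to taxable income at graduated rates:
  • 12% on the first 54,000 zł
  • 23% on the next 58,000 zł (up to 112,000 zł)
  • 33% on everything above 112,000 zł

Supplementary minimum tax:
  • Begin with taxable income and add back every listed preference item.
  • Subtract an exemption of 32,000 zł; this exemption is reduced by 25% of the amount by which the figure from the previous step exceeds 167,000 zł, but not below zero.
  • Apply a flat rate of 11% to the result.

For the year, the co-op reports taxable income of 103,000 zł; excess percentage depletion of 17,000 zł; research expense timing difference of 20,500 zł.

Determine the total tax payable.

17,750 zł

Supplementary minimum tax:
  Adjusted income: 103,000 zł + 17,000 zł + 20,500 zł = 140,500 zł
  Exemption: 140,500 zł ≤ 167,000 zł, so full 32,000 zł applies
  Base: 140,500 zł − 32,000 zł = 108,500 zł
  108,500 zł × 11% = 11,935 zł

Standard income tax:
  54,000 zł × 12% = 6,480 zł
  49,000 zł × 23% = 11,270 zł
  → 17,750 zł

17,750 zł > 11,935 zł, so the standard income tax governs.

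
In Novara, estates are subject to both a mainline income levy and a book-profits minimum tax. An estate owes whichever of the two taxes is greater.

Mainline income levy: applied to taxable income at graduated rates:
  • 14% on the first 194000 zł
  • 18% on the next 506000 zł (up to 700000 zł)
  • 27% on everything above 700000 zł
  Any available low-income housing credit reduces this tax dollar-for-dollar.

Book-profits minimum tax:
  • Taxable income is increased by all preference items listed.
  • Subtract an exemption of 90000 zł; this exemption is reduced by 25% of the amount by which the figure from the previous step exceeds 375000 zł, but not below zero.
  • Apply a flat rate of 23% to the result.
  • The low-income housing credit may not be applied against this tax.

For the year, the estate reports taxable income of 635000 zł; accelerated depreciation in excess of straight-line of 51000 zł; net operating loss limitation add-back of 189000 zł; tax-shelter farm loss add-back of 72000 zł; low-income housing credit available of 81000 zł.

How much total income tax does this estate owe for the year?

217810 zł

Book-profits minimum tax:
  Adjusted income: 635000 zł + 51000 zł + 189000 zł + 72000 zł = 947000 zł
  Exemption: 25% × (947000 zł − 375000 zł) = 143000 zł ≥ 90000 zł, so the exemption is fully phased out
  Base: 947000 zł − 0 zł = 947000 zł
  947000 zł × 23% = 217810 zł

Mainline income levy:
  194000 zł × 14% = 27160 zł
  441000 zł × 18% = 79380 zł
  → 106540 zł
  Less low-income housing credit 81000 zł → 25540 zł

217810 zł > 25540 zł, so the book-profits minimum tax is the binding amount.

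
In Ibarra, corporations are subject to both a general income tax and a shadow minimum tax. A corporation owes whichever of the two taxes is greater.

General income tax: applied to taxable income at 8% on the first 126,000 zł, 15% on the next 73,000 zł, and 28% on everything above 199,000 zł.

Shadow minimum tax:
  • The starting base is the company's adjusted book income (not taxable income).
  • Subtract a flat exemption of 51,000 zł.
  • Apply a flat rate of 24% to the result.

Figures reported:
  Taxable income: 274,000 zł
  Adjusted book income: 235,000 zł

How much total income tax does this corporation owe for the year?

44,160 zł

Shadow minimum tax:
  Base (adjusted book income): 235,000 zł
  Less exemption 51,000 zł → base 184,000 zł
  184,000 zł × 24% = 44,160 zł

General income tax:
  126,000 zł × 8% = 10,080 zł
  73,000 zł × 15% = 10,950 zł
  75,000 zł × 28% = 21,000 zł
  → 42,030 zł

44,160 zł > 42,030 zł, so the shadow minimum tax is the binding amount.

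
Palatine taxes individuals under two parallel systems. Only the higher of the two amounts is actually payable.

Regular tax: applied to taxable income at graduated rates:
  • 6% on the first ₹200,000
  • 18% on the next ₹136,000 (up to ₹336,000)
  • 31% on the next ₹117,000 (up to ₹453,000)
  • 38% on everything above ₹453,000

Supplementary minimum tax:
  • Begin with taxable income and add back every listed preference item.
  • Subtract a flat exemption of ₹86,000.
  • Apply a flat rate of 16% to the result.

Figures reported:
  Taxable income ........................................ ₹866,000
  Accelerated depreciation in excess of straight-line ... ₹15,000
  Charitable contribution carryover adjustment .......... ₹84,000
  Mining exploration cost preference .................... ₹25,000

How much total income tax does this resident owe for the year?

Regular tax:
  ₹200,000 × 6% = ₹12,000
  ₹136,000 × 18% = ₹24,480
  ₹117,000 × 31% = ₹36,270
  ₹413,000 × 38% = ₹156,940
  → ₹229,690

Supplementary minimum tax:
  Adjusted income: ₹866,000 + ₹15,000 + ₹84,000 + ₹25,000 = ₹990,000
  Less exemption ₹86,000 → base ₹904,000
  ₹904,000 × 16% = ₹144,640

₹229,690 > ₹144,640, so the regular tax governs.

₹229,690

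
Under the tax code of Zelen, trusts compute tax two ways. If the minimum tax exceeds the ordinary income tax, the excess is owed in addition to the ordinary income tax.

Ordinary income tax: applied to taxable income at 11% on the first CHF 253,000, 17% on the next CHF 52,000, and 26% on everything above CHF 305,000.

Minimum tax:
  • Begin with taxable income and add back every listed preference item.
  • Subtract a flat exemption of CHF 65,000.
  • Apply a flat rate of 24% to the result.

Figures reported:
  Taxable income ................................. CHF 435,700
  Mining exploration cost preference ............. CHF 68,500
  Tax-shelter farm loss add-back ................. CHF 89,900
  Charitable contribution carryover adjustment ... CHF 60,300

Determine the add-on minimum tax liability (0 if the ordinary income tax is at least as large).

Ordinary income tax:
  CHF 253,000 × 11% = CHF 27,830
  CHF 52,000 × 17% = CHF 8,840
  CHF 130,700 × 26% = CHF 33,982
  → CHF 70,652

Minimum tax:
  Adjusted income: CHF 435,700 + CHF 68,500 + CHF 89,900 + CHF 60,300 = CHF 654,400
  Less exemption CHF 65,000 → base CHF 589,400
  CHF 589,400 × 24% = CHF 141,456

Excess of minimum tax over ordinary income tax: CHF 141,456 − CHF 70,652 = CHF 70,804.

CHF 70,804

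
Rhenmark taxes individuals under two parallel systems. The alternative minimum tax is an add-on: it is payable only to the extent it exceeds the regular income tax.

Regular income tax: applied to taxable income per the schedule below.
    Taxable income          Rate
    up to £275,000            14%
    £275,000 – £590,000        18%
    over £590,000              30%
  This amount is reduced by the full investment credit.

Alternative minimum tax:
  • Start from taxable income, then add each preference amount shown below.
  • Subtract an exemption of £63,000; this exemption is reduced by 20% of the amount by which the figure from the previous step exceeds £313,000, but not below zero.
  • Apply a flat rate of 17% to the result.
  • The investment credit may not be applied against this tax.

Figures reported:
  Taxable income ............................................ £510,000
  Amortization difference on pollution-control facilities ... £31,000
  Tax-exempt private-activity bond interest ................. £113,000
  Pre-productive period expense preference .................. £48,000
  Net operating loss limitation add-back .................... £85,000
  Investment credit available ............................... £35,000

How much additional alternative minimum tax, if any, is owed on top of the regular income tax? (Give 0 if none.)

Regular income tax:
  £275,000 × 14% = £38,500
  £235,000 × 18% = £42,300
  → £80,800
  Less investment credit £35,000 → £45,800

Alternative minimum tax:
  Adjusted income: £510,000 + £31,000 + £113,000 + £48,000 + £85,000 = £787,000
  Exemption: 20% × (£787,000 − £313,000) = £94,800 ≥ £63,000, so the exemption is fully phased out
  Base: £787,000 − £0 = £787,000
  £787,000 × 17% = £133,790

Excess of alternative minimum tax over regular income tax: £133,790 − £45,800 = £87,990.

£87,990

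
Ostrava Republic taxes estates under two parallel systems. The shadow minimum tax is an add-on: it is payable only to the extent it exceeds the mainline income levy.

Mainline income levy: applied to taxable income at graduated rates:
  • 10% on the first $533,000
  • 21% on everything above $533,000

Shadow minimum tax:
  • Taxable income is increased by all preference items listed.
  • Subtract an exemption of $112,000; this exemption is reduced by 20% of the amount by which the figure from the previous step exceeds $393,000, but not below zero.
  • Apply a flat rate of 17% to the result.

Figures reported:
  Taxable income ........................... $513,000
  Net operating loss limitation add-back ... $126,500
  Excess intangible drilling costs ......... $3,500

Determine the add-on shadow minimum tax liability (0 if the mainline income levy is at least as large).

Mainline income levy:
  $513,000 × 10% = $51,300

Shadow minimum tax:
  Adjusted income: $513,000 + $126,500 + $3,500 = $643,000
  Exemption: $112,000 − 20% × ($643,000 − $393,000) = $112,000 − $50,000 = $62,000
  Base: $643,000 − $62,000 = $581,000
  $581,000 × 17% = $98,770

Excess of shadow minimum tax over mainline income levy: $98,770 − $51,300 = $47,470.

$47,470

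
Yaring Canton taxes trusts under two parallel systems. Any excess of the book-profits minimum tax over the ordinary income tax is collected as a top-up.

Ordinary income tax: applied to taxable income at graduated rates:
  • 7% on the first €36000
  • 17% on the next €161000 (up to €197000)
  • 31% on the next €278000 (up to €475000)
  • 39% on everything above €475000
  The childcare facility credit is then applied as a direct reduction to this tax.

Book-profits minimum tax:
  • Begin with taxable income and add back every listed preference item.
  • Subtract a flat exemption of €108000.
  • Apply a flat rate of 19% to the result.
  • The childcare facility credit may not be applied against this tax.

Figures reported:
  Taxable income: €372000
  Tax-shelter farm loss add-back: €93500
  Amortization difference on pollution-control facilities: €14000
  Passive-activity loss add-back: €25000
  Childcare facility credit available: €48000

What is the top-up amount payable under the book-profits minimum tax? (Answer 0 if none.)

€39195

Book-profits minimum tax:
  Adjusted income: €372000 + €93500 + €14000 + €25000 = €504500
  Less exemption €108000 → base €396500
  €396500 × 19% = €75335

Ordinary income tax:
  €36000 × 7% = €2520
  €161000 × 17% = €27370
  €175000 × 31% = €54250
  → €84140
  Less childcare facility credit €48000 → €36140

Excess of book-profits minimum tax over ordinary income tax: €75335 − €36140 = €39195.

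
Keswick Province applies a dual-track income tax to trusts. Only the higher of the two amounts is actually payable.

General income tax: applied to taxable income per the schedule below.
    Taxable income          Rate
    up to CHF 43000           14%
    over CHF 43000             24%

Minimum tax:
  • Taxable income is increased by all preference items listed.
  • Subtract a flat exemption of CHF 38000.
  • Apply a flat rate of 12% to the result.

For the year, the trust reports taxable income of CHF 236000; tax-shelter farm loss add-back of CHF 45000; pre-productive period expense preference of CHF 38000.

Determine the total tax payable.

CHF 52340

Minimum tax:
  Adjusted income: CHF 236000 + CHF 45000 + CHF 38000 = CHF 319000
  Less exemption CHF 38000 → base CHF 281000
  CHF 281000 × 12% = CHF 33720

General income tax:
  CHF 43000 × 14% = CHF 6020
  CHF 193000 × 24% = CHF 46320
  → CHF 52340

CHF 52340 > CHF 33720, so the general income tax governs.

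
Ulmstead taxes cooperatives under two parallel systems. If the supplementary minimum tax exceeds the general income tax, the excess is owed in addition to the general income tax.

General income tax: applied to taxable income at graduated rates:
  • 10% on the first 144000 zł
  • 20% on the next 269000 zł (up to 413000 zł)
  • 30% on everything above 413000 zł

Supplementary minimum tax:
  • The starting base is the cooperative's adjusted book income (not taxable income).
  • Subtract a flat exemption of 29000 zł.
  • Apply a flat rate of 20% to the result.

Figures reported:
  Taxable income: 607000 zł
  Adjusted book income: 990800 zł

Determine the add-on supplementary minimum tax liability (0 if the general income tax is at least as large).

General income tax:
  144000 zł × 10% = 14400 zł
  269000 zł × 20% = 53800 zł
  194000 zł × 30% = 58200 zł
  → 126400 zł

Supplementary minimum tax:
  Base (adjusted book income): 990800 zł
  Less exemption 29000 zł → base 961800 zł
  961800 zł × 20% = 192360 zł

Excess of supplementary minimum tax over general income tax: 192360 zł − 126400 zł = 65960 zł.

65960 zł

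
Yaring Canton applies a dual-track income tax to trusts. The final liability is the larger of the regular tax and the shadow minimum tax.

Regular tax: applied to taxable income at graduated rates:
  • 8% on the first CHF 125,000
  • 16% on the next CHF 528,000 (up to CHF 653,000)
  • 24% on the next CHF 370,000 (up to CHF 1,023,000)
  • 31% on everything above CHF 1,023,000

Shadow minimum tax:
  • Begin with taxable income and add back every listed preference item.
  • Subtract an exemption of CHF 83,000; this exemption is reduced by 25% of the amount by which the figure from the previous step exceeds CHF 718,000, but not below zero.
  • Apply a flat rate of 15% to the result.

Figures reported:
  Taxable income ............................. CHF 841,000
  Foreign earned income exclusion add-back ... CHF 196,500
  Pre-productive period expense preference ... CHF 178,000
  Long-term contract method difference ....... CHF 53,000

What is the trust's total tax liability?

Regular tax:
  CHF 125,000 × 8% = CHF 10,000
  CHF 528,000 × 16% = CHF 84,480
  CHF 188,000 × 24% = CHF 45,120
  → CHF 139,600

Shadow minimum tax:
  Adjusted income: CHF 841,000 + CHF 196,500 + CHF 178,000 + CHF 53,000 = CHF 1,268,500
  Exemption: 25% × (CHF 1,268,500 − CHF 718,000) = CHF 137,625 ≥ CHF 83,000, so the exemption is fully phased out
  Base: CHF 1,268,500 − CHF 0 = CHF 1,268,500
  CHF 1,268,500 × 15% = CHF 190,275

CHF 190,275 > CHF 139,600, so the shadow minimum tax is the binding amount.

CHF 190,275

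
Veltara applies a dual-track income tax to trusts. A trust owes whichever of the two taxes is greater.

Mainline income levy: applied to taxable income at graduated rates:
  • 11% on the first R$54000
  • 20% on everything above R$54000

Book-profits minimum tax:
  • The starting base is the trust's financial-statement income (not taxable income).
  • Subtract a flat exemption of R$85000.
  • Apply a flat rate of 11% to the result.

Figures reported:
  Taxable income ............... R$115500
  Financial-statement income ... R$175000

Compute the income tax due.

R$18240

Mainline income levy:
  R$54000 × 11% = R$5940
  R$61500 × 20% = R$12300
  → R$18240

Book-profits minimum tax:
  Base (financial-statement income): R$175000
  Less exemption R$85000 → base R$90000
  R$90000 × 11% = R$9900

R$18240 > R$9900, so the mainline income levy governs.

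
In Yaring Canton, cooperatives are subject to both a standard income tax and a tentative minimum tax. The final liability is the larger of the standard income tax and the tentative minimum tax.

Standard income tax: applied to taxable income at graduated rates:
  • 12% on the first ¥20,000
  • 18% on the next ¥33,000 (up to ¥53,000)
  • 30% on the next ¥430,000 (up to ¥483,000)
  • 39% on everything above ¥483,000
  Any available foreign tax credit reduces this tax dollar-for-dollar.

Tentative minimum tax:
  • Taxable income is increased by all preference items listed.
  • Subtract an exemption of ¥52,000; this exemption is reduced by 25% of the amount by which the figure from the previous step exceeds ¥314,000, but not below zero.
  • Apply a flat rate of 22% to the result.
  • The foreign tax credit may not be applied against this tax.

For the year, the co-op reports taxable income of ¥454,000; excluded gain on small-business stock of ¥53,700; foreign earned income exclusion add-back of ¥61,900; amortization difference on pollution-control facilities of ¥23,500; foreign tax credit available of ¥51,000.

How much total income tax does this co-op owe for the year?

Tentative minimum tax:
  Adjusted income: ¥454,000 + ¥53,700 + ¥61,900 + ¥23,500 = ¥593,100
  Exemption: 25% × (¥593,100 − ¥314,000) = ¥69,775 ≥ ¥52,000, so the exemption is fully phased out
  Base: ¥593,100 − ¥0 = ¥593,100
  ¥593,100 × 22% = ¥130,482

Standard income tax:
  ¥20,000 × 12% = ¥2,400
  ¥33,000 × 18% = ¥5,940
  ¥401,000 × 30% = ¥120,300
  → ¥128,640
  Less foreign tax credit ¥51,000 → ¥77,640

¥130,482 > ¥77,640, so the tentative minimum tax is the binding amount.

¥130,482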